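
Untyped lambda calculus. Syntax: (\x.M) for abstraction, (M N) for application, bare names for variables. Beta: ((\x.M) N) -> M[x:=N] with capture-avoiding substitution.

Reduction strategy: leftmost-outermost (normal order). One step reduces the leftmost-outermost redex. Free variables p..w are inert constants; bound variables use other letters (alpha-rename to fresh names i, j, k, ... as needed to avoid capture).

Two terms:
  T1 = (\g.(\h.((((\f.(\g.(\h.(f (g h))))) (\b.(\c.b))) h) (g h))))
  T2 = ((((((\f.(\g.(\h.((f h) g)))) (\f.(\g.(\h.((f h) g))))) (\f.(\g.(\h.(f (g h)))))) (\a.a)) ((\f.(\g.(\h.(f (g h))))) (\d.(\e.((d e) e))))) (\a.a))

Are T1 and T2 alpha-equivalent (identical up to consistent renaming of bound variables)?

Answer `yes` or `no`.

Answer: no

Derivation:
Term 1: (\g.(\h.((((\f.(\g.(\h.(f (g h))))) (\b.(\c.b))) h) (g h))))
Term 2: ((((((\f.(\g.(\h.((f h) g)))) (\f.(\g.(\h.((f h) g))))) (\f.(\g.(\h.(f (g h)))))) (\a.a)) ((\f.(\g.(\h.(f (g h))))) (\d.(\e.((d e) e))))) (\a.a))
Alpha-equivalence: compare structure up to binder renaming.
Result: False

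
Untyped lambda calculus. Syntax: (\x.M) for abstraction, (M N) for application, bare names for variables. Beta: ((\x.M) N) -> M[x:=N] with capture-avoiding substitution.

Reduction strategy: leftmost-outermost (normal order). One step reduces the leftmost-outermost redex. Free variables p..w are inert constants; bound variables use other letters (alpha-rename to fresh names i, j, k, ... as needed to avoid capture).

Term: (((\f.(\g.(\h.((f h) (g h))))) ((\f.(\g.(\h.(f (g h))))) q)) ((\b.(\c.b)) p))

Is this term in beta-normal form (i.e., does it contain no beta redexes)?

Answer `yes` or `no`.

Term: (((\f.(\g.(\h.((f h) (g h))))) ((\f.(\g.(\h.(f (g h))))) q)) ((\b.(\c.b)) p))
Found 3 beta redex(es).

Answer: no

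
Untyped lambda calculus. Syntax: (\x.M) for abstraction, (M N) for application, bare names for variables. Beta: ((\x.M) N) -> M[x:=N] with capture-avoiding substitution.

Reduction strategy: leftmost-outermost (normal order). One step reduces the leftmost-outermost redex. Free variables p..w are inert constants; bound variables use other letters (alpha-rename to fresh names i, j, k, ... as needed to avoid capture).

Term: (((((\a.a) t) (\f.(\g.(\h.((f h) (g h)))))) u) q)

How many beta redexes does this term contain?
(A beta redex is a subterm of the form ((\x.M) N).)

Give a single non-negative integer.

Term: (((((\a.a) t) (\f.(\g.(\h.((f h) (g h)))))) u) q)
  Redex: ((\a.a) t)
Total redexes: 1

Answer: 1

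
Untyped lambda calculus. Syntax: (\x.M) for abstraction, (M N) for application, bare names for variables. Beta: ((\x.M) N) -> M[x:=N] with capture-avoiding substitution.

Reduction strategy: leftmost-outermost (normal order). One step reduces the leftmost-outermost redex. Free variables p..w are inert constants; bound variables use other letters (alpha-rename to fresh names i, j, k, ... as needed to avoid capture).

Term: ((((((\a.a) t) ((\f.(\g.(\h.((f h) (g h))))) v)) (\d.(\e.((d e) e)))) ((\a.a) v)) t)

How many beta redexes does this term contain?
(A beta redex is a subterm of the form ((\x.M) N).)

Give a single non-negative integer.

Answer: 3

Derivation:
Term: ((((((\a.a) t) ((\f.(\g.(\h.((f h) (g h))))) v)) (\d.(\e.((d e) e)))) ((\a.a) v)) t)
  Redex: ((\a.a) t)
  Redex: ((\f.(\g.(\h.((f h) (g h))))) v)
  Redex: ((\a.a) v)
Total redexes: 3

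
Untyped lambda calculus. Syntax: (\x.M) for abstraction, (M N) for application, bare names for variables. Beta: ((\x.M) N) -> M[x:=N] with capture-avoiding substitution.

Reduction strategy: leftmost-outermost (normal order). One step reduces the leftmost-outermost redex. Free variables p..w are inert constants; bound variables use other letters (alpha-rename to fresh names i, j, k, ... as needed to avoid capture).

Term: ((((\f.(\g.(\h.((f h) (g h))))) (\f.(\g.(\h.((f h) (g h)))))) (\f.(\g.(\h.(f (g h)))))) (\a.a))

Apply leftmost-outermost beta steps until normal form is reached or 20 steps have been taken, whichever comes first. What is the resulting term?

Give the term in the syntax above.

Answer: (\h.(h (\i.(h i))))

Derivation:
Step 0: ((((\f.(\g.(\h.((f h) (g h))))) (\f.(\g.(\h.((f h) (g h)))))) (\f.(\g.(\h.(f (g h)))))) (\a.a))
Step 1: (((\g.(\h.(((\f.(\g.(\h.((f h) (g h))))) h) (g h)))) (\f.(\g.(\h.(f (g h)))))) (\a.a))
Step 2: ((\h.(((\f.(\g.(\h.((f h) (g h))))) h) ((\f.(\g.(\h.(f (g h))))) h))) (\a.a))
Step 3: (((\f.(\g.(\h.((f h) (g h))))) (\a.a)) ((\f.(\g.(\h.(f (g h))))) (\a.a)))
Step 4: ((\g.(\h.(((\a.a) h) (g h)))) ((\f.(\g.(\h.(f (g h))))) (\a.a)))
Step 5: (\h.(((\a.a) h) (((\f.(\g.(\h.(f (g h))))) (\a.a)) h)))
Step 6: (\h.(h (((\f.(\g.(\h.(f (g h))))) (\a.a)) h)))
Step 7: (\h.(h ((\g.(\h.((\a.a) (g h)))) h)))
Step 8: (\h.(h (\i.((\a.a) (h i)))))
Step 9: (\h.(h (\i.(h i))))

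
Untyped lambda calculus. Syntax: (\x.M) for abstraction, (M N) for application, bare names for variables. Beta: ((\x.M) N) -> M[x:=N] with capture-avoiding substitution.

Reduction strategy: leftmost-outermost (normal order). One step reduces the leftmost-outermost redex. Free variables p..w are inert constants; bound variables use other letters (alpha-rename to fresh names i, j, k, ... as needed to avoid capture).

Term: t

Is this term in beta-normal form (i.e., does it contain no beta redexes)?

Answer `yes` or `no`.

Answer: yes

Derivation:
Term: t
No beta redexes found.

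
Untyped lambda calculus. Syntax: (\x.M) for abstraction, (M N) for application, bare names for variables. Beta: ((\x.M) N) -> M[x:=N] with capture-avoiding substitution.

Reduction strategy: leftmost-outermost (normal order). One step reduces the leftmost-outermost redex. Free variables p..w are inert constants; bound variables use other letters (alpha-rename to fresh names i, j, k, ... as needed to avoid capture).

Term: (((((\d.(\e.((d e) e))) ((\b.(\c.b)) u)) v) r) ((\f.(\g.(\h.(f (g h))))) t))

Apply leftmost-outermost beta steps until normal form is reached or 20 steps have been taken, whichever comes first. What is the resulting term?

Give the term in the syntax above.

Step 0: (((((\d.(\e.((d e) e))) ((\b.(\c.b)) u)) v) r) ((\f.(\g.(\h.(f (g h))))) t))
Step 1: ((((\e.((((\b.(\c.b)) u) e) e)) v) r) ((\f.(\g.(\h.(f (g h))))) t))
Step 2: ((((((\b.(\c.b)) u) v) v) r) ((\f.(\g.(\h.(f (g h))))) t))
Step 3: (((((\c.u) v) v) r) ((\f.(\g.(\h.(f (g h))))) t))
Step 4: (((u v) r) ((\f.(\g.(\h.(f (g h))))) t))
Step 5: (((u v) r) (\g.(\h.(t (g h)))))

Answer: (((u v) r) (\g.(\h.(t (g h)))))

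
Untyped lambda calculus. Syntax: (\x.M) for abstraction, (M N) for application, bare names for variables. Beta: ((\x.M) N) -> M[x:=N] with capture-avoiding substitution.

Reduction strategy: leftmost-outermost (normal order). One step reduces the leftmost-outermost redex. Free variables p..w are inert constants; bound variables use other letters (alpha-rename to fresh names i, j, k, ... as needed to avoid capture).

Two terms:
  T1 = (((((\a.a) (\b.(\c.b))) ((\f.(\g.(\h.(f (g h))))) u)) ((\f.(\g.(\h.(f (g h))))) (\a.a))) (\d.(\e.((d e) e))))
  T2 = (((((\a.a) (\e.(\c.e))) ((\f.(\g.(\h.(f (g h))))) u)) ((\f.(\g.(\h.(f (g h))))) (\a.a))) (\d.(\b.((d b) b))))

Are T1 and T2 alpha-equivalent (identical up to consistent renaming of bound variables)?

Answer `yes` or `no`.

Answer: yes

Derivation:
Term 1: (((((\a.a) (\b.(\c.b))) ((\f.(\g.(\h.(f (g h))))) u)) ((\f.(\g.(\h.(f (g h))))) (\a.a))) (\d.(\e.((d e) e))))
Term 2: (((((\a.a) (\e.(\c.e))) ((\f.(\g.(\h.(f (g h))))) u)) ((\f.(\g.(\h.(f (g h))))) (\a.a))) (\d.(\b.((d b) b))))
Alpha-equivalence: compare structure up to binder renaming.
Result: True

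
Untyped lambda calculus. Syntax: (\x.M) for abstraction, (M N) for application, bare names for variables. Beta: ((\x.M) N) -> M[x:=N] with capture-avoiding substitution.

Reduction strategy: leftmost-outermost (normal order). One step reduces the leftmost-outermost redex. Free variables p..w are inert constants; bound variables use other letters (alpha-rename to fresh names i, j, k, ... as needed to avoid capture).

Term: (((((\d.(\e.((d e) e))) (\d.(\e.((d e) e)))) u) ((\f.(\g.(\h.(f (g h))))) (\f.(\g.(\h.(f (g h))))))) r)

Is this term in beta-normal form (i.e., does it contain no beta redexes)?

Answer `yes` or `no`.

Term: (((((\d.(\e.((d e) e))) (\d.(\e.((d e) e)))) u) ((\f.(\g.(\h.(f (g h))))) (\f.(\g.(\h.(f (g h))))))) r)
Found 2 beta redex(es).

Answer: no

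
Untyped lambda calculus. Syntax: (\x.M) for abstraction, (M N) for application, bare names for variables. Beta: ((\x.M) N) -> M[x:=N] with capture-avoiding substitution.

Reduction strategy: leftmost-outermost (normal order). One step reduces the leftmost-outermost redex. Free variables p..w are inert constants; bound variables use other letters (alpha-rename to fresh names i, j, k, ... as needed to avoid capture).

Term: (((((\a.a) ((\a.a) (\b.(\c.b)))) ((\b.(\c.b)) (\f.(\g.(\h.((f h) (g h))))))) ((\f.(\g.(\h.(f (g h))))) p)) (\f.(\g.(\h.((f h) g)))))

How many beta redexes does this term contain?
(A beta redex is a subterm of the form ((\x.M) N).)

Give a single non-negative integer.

Term: (((((\a.a) ((\a.a) (\b.(\c.b)))) ((\b.(\c.b)) (\f.(\g.(\h.((f h) (g h))))))) ((\f.(\g.(\h.(f (g h))))) p)) (\f.(\g.(\h.((f h) g)))))
  Redex: ((\a.a) ((\a.a) (\b.(\c.b))))
  Redex: ((\a.a) (\b.(\c.b)))
  Redex: ((\b.(\c.b)) (\f.(\g.(\h.((f h) (g h))))))
  Redex: ((\f.(\g.(\h.(f (g h))))) p)
Total redexes: 4

Answer: 4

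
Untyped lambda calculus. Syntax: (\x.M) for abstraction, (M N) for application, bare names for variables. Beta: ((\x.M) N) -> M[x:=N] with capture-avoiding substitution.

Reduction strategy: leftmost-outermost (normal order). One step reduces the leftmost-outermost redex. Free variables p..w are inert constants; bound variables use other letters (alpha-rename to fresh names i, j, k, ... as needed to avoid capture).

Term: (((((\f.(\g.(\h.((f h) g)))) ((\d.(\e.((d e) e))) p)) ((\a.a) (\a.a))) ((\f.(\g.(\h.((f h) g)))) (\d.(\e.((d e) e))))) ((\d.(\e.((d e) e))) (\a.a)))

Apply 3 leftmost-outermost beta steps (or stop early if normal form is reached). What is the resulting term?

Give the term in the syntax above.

Step 0: (((((\f.(\g.(\h.((f h) g)))) ((\d.(\e.((d e) e))) p)) ((\a.a) (\a.a))) ((\f.(\g.(\h.((f h) g)))) (\d.(\e.((d e) e))))) ((\d.(\e.((d e) e))) (\a.a)))
Step 1: ((((\g.(\h.((((\d.(\e.((d e) e))) p) h) g))) ((\a.a) (\a.a))) ((\f.(\g.(\h.((f h) g)))) (\d.(\e.((d e) e))))) ((\d.(\e.((d e) e))) (\a.a)))
Step 2: (((\h.((((\d.(\e.((d e) e))) p) h) ((\a.a) (\a.a)))) ((\f.(\g.(\h.((f h) g)))) (\d.(\e.((d e) e))))) ((\d.(\e.((d e) e))) (\a.a)))
Step 3: (((((\d.(\e.((d e) e))) p) ((\f.(\g.(\h.((f h) g)))) (\d.(\e.((d e) e))))) ((\a.a) (\a.a))) ((\d.(\e.((d e) e))) (\a.a)))

Answer: (((((\d.(\e.((d e) e))) p) ((\f.(\g.(\h.((f h) g)))) (\d.(\e.((d e) e))))) ((\a.a) (\a.a))) ((\d.(\e.((d e) e))) (\a.a)))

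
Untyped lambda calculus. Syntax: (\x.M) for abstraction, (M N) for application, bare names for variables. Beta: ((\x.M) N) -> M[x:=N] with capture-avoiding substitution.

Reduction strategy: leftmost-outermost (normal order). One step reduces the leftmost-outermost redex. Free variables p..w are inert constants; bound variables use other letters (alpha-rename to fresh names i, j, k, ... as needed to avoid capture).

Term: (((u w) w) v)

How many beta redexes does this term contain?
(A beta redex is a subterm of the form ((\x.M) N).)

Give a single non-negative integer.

Answer: 0

Derivation:
Term: (((u w) w) v)
  (no redexes)
Total redexes: 0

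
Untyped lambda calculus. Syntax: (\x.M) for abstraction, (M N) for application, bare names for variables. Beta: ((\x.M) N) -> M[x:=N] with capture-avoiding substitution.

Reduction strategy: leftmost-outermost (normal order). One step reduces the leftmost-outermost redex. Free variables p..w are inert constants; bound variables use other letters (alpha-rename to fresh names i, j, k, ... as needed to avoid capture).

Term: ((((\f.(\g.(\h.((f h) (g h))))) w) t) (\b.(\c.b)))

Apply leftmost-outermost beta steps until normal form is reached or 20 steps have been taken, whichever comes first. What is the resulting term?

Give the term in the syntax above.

Step 0: ((((\f.(\g.(\h.((f h) (g h))))) w) t) (\b.(\c.b)))
Step 1: (((\g.(\h.((w h) (g h)))) t) (\b.(\c.b)))
Step 2: ((\h.((w h) (t h))) (\b.(\c.b)))
Step 3: ((w (\b.(\c.b))) (t (\b.(\c.b))))

Answer: ((w (\b.(\c.b))) (t (\b.(\c.b))))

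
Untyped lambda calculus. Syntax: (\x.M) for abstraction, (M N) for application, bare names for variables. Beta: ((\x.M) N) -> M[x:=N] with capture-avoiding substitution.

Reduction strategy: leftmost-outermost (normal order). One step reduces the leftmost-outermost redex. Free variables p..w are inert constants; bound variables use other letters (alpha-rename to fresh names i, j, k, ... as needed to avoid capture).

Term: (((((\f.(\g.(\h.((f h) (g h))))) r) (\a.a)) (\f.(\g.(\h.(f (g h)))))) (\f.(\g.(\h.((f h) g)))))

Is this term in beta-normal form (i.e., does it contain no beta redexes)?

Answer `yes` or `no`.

Answer: no

Derivation:
Term: (((((\f.(\g.(\h.((f h) (g h))))) r) (\a.a)) (\f.(\g.(\h.(f (g h)))))) (\f.(\g.(\h.((f h) g)))))
Found 1 beta redex(es).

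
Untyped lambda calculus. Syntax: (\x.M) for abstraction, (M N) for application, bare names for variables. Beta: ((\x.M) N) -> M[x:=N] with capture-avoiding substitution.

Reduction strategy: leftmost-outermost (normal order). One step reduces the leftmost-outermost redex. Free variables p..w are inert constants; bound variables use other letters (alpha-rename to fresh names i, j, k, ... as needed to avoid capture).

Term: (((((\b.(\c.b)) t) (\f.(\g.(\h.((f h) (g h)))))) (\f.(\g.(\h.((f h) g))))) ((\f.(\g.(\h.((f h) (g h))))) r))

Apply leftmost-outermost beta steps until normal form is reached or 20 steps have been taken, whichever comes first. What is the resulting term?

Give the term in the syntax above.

Answer: ((t (\f.(\g.(\h.((f h) g))))) (\g.(\h.((r h) (g h)))))

Derivation:
Step 0: (((((\b.(\c.b)) t) (\f.(\g.(\h.((f h) (g h)))))) (\f.(\g.(\h.((f h) g))))) ((\f.(\g.(\h.((f h) (g h))))) r))
Step 1: ((((\c.t) (\f.(\g.(\h.((f h) (g h)))))) (\f.(\g.(\h.((f h) g))))) ((\f.(\g.(\h.((f h) (g h))))) r))
Step 2: ((t (\f.(\g.(\h.((f h) g))))) ((\f.(\g.(\h.((f h) (g h))))) r))
Step 3: ((t (\f.(\g.(\h.((f h) g))))) (\g.(\h.((r h) (g h)))))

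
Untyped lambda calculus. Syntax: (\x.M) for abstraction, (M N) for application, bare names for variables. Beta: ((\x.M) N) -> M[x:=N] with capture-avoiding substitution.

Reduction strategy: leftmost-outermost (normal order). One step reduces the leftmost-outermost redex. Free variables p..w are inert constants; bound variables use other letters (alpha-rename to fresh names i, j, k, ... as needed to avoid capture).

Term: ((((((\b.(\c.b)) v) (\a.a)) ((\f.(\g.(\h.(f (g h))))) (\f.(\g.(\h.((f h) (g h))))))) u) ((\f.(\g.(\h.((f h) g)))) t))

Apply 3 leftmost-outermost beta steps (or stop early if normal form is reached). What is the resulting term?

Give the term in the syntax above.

Answer: (((v (\g.(\h.((\f.(\g.(\h.((f h) (g h))))) (g h))))) u) ((\f.(\g.(\h.((f h) g)))) t))

Derivation:
Step 0: ((((((\b.(\c.b)) v) (\a.a)) ((\f.(\g.(\h.(f (g h))))) (\f.(\g.(\h.((f h) (g h))))))) u) ((\f.(\g.(\h.((f h) g)))) t))
Step 1: (((((\c.v) (\a.a)) ((\f.(\g.(\h.(f (g h))))) (\f.(\g.(\h.((f h) (g h))))))) u) ((\f.(\g.(\h.((f h) g)))) t))
Step 2: (((v ((\f.(\g.(\h.(f (g h))))) (\f.(\g.(\h.((f h) (g h))))))) u) ((\f.(\g.(\h.((f h) g)))) t))
Step 3: (((v (\g.(\h.((\f.(\g.(\h.((f h) (g h))))) (g h))))) u) ((\f.(\g.(\h.((f h) g)))) t))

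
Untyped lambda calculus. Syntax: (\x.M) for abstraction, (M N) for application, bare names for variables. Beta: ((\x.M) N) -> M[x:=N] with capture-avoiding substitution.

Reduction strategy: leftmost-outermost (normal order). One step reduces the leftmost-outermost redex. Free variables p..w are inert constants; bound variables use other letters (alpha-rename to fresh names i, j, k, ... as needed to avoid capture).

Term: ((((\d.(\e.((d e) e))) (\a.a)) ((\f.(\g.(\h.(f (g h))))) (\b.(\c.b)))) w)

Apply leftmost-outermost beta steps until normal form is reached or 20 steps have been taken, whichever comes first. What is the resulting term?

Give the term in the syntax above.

Answer: (\c.(\h.(\c.(w h))))

Derivation:
Step 0: ((((\d.(\e.((d e) e))) (\a.a)) ((\f.(\g.(\h.(f (g h))))) (\b.(\c.b)))) w)
Step 1: (((\e.(((\a.a) e) e)) ((\f.(\g.(\h.(f (g h))))) (\b.(\c.b)))) w)
Step 2: ((((\a.a) ((\f.(\g.(\h.(f (g h))))) (\b.(\c.b)))) ((\f.(\g.(\h.(f (g h))))) (\b.(\c.b)))) w)
Step 3: ((((\f.(\g.(\h.(f (g h))))) (\b.(\c.b))) ((\f.(\g.(\h.(f (g h))))) (\b.(\c.b)))) w)
Step 4: (((\g.(\h.((\b.(\c.b)) (g h)))) ((\f.(\g.(\h.(f (g h))))) (\b.(\c.b)))) w)
Step 5: ((\h.((\b.(\c.b)) (((\f.(\g.(\h.(f (g h))))) (\b.(\c.b))) h))) w)
Step 6: ((\b.(\c.b)) (((\f.(\g.(\h.(f (g h))))) (\b.(\c.b))) w))
Step 7: (\c.(((\f.(\g.(\h.(f (g h))))) (\b.(\c.b))) w))
Step 8: (\c.((\g.(\h.((\b.(\c.b)) (g h)))) w))
Step 9: (\c.(\h.((\b.(\c.b)) (w h))))
Step 10: (\c.(\h.(\c.(w h))))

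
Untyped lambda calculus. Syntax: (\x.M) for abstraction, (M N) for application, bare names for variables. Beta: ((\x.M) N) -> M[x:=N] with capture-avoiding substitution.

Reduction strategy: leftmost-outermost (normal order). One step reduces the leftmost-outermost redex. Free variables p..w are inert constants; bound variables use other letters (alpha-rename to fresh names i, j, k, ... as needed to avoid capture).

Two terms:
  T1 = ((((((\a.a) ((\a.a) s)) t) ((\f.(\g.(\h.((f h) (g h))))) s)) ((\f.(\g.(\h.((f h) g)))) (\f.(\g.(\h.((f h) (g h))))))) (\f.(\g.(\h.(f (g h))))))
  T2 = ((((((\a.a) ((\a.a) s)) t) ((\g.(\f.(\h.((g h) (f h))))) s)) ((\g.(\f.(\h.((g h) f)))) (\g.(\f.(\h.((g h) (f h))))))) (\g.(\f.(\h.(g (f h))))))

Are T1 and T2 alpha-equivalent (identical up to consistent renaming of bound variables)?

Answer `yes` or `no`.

Answer: yes

Derivation:
Term 1: ((((((\a.a) ((\a.a) s)) t) ((\f.(\g.(\h.((f h) (g h))))) s)) ((\f.(\g.(\h.((f h) g)))) (\f.(\g.(\h.((f h) (g h))))))) (\f.(\g.(\h.(f (g h))))))
Term 2: ((((((\a.a) ((\a.a) s)) t) ((\g.(\f.(\h.((g h) (f h))))) s)) ((\g.(\f.(\h.((g h) f)))) (\g.(\f.(\h.((g h) (f h))))))) (\g.(\f.(\h.(g (f h))))))
Alpha-equivalence: compare structure up to binder renaming.
Result: True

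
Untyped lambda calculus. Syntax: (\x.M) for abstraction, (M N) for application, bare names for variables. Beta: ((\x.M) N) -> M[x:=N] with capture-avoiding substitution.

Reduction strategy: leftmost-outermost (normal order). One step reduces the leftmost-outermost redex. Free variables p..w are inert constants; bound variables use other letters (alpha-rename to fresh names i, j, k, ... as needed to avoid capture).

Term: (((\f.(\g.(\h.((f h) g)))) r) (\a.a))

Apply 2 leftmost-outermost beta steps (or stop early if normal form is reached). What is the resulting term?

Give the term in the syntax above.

Step 0: (((\f.(\g.(\h.((f h) g)))) r) (\a.a))
Step 1: ((\g.(\h.((r h) g))) (\a.a))
Step 2: (\h.((r h) (\a.a)))

Answer: (\h.((r h) (\a.a)))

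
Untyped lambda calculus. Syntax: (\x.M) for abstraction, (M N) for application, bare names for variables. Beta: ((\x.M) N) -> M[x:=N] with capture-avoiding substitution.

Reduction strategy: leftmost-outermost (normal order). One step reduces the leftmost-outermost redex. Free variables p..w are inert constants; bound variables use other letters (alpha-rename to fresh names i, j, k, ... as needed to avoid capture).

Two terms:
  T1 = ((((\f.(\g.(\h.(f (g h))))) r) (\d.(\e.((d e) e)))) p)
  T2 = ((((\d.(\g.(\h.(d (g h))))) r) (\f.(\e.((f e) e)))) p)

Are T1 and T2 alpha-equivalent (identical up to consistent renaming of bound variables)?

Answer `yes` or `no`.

Answer: yes

Derivation:
Term 1: ((((\f.(\g.(\h.(f (g h))))) r) (\d.(\e.((d e) e)))) p)
Term 2: ((((\d.(\g.(\h.(d (g h))))) r) (\f.(\e.((f e) e)))) p)
Alpha-equivalence: compare structure up to binder renaming.
Result: True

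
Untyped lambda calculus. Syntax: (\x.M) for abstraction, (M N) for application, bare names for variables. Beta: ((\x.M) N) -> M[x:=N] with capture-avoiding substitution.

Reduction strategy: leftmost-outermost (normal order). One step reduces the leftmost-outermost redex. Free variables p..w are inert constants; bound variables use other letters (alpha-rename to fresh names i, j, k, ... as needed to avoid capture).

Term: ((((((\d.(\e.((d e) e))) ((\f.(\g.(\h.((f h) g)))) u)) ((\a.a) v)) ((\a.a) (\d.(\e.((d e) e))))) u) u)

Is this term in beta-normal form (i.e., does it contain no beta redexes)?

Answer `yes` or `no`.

Term: ((((((\d.(\e.((d e) e))) ((\f.(\g.(\h.((f h) g)))) u)) ((\a.a) v)) ((\a.a) (\d.(\e.((d e) e))))) u) u)
Found 4 beta redex(es).

Answer: no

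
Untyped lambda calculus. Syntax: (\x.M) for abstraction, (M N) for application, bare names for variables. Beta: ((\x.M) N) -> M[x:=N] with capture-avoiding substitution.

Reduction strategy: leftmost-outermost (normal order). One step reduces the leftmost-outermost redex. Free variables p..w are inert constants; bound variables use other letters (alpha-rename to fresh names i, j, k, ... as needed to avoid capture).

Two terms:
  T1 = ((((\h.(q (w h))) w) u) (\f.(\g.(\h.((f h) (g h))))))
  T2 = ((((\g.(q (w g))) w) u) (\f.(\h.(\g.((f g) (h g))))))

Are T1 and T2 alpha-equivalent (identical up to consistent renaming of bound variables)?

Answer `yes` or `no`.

Answer: yes

Derivation:
Term 1: ((((\h.(q (w h))) w) u) (\f.(\g.(\h.((f h) (g h))))))
Term 2: ((((\g.(q (w g))) w) u) (\f.(\h.(\g.((f g) (h g))))))
Alpha-equivalence: compare structure up to binder renaming.
Result: True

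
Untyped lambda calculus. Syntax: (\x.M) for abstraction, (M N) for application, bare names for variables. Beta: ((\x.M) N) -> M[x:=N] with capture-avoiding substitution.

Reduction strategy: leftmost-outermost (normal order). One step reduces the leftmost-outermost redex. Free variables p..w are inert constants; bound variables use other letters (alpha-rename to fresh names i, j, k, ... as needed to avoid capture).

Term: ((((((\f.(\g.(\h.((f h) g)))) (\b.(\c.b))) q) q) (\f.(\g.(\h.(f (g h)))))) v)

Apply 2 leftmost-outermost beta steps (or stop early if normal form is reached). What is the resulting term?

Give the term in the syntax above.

Answer: ((((\h.(((\b.(\c.b)) h) q)) q) (\f.(\g.(\h.(f (g h)))))) v)

Derivation:
Step 0: ((((((\f.(\g.(\h.((f h) g)))) (\b.(\c.b))) q) q) (\f.(\g.(\h.(f (g h)))))) v)
Step 1: (((((\g.(\h.(((\b.(\c.b)) h) g))) q) q) (\f.(\g.(\h.(f (g h)))))) v)
Step 2: ((((\h.(((\b.(\c.b)) h) q)) q) (\f.(\g.(\h.(f (g h)))))) v)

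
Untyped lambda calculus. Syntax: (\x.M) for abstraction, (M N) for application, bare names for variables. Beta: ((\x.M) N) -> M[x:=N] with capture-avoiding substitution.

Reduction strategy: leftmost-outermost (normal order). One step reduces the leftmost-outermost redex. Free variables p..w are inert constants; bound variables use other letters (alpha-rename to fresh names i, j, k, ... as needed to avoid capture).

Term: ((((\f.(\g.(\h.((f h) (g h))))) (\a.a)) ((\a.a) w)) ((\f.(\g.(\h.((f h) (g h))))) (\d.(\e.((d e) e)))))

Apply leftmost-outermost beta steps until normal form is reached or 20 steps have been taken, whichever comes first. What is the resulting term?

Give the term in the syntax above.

Answer: (\h.((h ((w (\g.(\h.((h (g h)) (g h))))) h)) ((w (\g.(\h.((h (g h)) (g h))))) h)))

Derivation:
Step 0: ((((\f.(\g.(\h.((f h) (g h))))) (\a.a)) ((\a.a) w)) ((\f.(\g.(\h.((f h) (g h))))) (\d.(\e.((d e) e)))))
Step 1: (((\g.(\h.(((\a.a) h) (g h)))) ((\a.a) w)) ((\f.(\g.(\h.((f h) (g h))))) (\d.(\e.((d e) e)))))
Step 2: ((\h.(((\a.a) h) (((\a.a) w) h))) ((\f.(\g.(\h.((f h) (g h))))) (\d.(\e.((d e) e)))))
Step 3: (((\a.a) ((\f.(\g.(\h.((f h) (g h))))) (\d.(\e.((d e) e))))) (((\a.a) w) ((\f.(\g.(\h.((f h) (g h))))) (\d.(\e.((d e) e))))))
Step 4: (((\f.(\g.(\h.((f h) (g h))))) (\d.(\e.((d e) e)))) (((\a.a) w) ((\f.(\g.(\h.((f h) (g h))))) (\d.(\e.((d e) e))))))
Step 5: ((\g.(\h.(((\d.(\e.((d e) e))) h) (g h)))) (((\a.a) w) ((\f.(\g.(\h.((f h) (g h))))) (\d.(\e.((d e) e))))))
Step 6: (\h.(((\d.(\e.((d e) e))) h) ((((\a.a) w) ((\f.(\g.(\h.((f h) (g h))))) (\d.(\e.((d e) e))))) h)))
Step 7: (\h.((\e.((h e) e)) ((((\a.a) w) ((\f.(\g.(\h.((f h) (g h))))) (\d.(\e.((d e) e))))) h)))
Step 8: (\h.((h ((((\a.a) w) ((\f.(\g.(\h.((f h) (g h))))) (\d.(\e.((d e) e))))) h)) ((((\a.a) w) ((\f.(\g.(\h.((f h) (g h))))) (\d.(\e.((d e) e))))) h)))
Step 9: (\h.((h ((w ((\f.(\g.(\h.((f h) (g h))))) (\d.(\e.((d e) e))))) h)) ((((\a.a) w) ((\f.(\g.(\h.((f h) (g h))))) (\d.(\e.((d e) e))))) h)))
Step 10: (\h.((h ((w (\g.(\h.(((\d.(\e.((d e) e))) h) (g h))))) h)) ((((\a.a) w) ((\f.(\g.(\h.((f h) (g h))))) (\d.(\e.((d e) e))))) h)))
Step 11: (\h.((h ((w (\g.(\h.((\e.((h e) e)) (g h))))) h)) ((((\a.a) w) ((\f.(\g.(\h.((f h) (g h))))) (\d.(\e.((d e) e))))) h)))
Step 12: (\h.((h ((w (\g.(\h.((h (g h)) (g h))))) h)) ((((\a.a) w) ((\f.(\g.(\h.((f h) (g h))))) (\d.(\e.((d e) e))))) h)))
Step 13: (\h.((h ((w (\g.(\h.((h (g h)) (g h))))) h)) ((w ((\f.(\g.(\h.((f h) (g h))))) (\d.(\e.((d e) e))))) h)))
Step 14: (\h.((h ((w (\g.(\h.((h (g h)) (g h))))) h)) ((w (\g.(\h.(((\d.(\e.((d e) e))) h) (g h))))) h)))
Step 15: (\h.((h ((w (\g.(\h.((h (g h)) (g h))))) h)) ((w (\g.(\h.((\e.((h e) e)) (g h))))) h)))
Step 16: (\h.((h ((w (\g.(\h.((h (g h)) (g h))))) h)) ((w (\g.(\h.((h (g h)) (g h))))) h)))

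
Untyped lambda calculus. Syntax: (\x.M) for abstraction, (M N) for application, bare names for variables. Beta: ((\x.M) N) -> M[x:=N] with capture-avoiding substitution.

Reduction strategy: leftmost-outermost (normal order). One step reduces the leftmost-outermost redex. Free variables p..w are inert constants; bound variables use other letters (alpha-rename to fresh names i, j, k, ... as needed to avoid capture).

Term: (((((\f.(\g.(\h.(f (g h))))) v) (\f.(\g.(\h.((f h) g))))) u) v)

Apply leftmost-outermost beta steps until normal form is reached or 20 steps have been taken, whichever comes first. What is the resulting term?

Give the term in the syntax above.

Answer: ((v (\g.(\h.((u h) g)))) v)

Derivation:
Step 0: (((((\f.(\g.(\h.(f (g h))))) v) (\f.(\g.(\h.((f h) g))))) u) v)
Step 1: ((((\g.(\h.(v (g h)))) (\f.(\g.(\h.((f h) g))))) u) v)
Step 2: (((\h.(v ((\f.(\g.(\h.((f h) g)))) h))) u) v)
Step 3: ((v ((\f.(\g.(\h.((f h) g)))) u)) v)
Step 4: ((v (\g.(\h.((u h) g)))) v)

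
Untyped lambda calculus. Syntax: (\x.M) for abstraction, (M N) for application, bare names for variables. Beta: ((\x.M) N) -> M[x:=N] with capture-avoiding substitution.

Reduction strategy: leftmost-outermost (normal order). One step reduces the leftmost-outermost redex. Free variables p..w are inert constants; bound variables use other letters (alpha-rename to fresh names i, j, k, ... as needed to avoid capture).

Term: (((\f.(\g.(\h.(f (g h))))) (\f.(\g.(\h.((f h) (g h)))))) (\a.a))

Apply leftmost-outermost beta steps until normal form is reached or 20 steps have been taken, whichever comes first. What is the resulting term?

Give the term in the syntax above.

Step 0: (((\f.(\g.(\h.(f (g h))))) (\f.(\g.(\h.((f h) (g h)))))) (\a.a))
Step 1: ((\g.(\h.((\f.(\g.(\h.((f h) (g h))))) (g h)))) (\a.a))
Step 2: (\h.((\f.(\g.(\h.((f h) (g h))))) ((\a.a) h)))
Step 3: (\h.(\g.(\i.((((\a.a) h) i) (g i)))))
Step 4: (\h.(\g.(\i.((h i) (g i)))))

Answer: (\h.(\g.(\i.((h i) (g i)))))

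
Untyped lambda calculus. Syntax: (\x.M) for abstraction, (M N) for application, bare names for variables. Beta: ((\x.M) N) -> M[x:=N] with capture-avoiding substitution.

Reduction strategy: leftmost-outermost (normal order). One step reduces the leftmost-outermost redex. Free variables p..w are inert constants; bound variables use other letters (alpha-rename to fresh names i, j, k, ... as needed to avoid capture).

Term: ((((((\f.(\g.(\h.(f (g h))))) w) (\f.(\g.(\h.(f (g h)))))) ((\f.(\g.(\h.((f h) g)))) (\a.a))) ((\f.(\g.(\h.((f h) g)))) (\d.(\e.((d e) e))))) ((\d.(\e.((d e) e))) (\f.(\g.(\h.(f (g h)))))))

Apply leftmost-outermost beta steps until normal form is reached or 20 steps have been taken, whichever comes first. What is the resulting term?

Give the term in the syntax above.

Answer: (((w (\g.(\h.(\i.(i (g h)))))) (\g.(\h.((h g) g)))) (\e.(\h.(e (e h)))))

Derivation:
Step 0: ((((((\f.(\g.(\h.(f (g h))))) w) (\f.(\g.(\h.(f (g h)))))) ((\f.(\g.(\h.((f h) g)))) (\a.a))) ((\f.(\g.(\h.((f h) g)))) (\d.(\e.((d e) e))))) ((\d.(\e.((d e) e))) (\f.(\g.(\h.(f (g h)))))))
Step 1: (((((\g.(\h.(w (g h)))) (\f.(\g.(\h.(f (g h)))))) ((\f.(\g.(\h.((f h) g)))) (\a.a))) ((\f.(\g.(\h.((f h) g)))) (\d.(\e.((d e) e))))) ((\d.(\e.((d e) e))) (\f.(\g.(\h.(f (g h)))))))
Step 2: ((((\h.(w ((\f.(\g.(\h.(f (g h))))) h))) ((\f.(\g.(\h.((f h) g)))) (\a.a))) ((\f.(\g.(\h.((f h) g)))) (\d.(\e.((d e) e))))) ((\d.(\e.((d e) e))) (\f.(\g.(\h.(f (g h)))))))
Step 3: (((w ((\f.(\g.(\h.(f (g h))))) ((\f.(\g.(\h.((f h) g)))) (\a.a)))) ((\f.(\g.(\h.((f h) g)))) (\d.(\e.((d e) e))))) ((\d.(\e.((d e) e))) (\f.(\g.(\h.(f (g h)))))))
Step 4: (((w (\g.(\h.(((\f.(\g.(\h.((f h) g)))) (\a.a)) (g h))))) ((\f.(\g.(\h.((f h) g)))) (\d.(\e.((d e) e))))) ((\d.(\e.((d e) e))) (\f.(\g.(\h.(f (g h)))))))
Step 5: (((w (\g.(\h.((\g.(\h.(((\a.a) h) g))) (g h))))) ((\f.(\g.(\h.((f h) g)))) (\d.(\e.((d e) e))))) ((\d.(\e.((d e) e))) (\f.(\g.(\h.(f (g h)))))))
Step 6: (((w (\g.(\h.(\i.(((\a.a) i) (g h)))))) ((\f.(\g.(\h.((f h) g)))) (\d.(\e.((d e) e))))) ((\d.(\e.((d e) e))) (\f.(\g.(\h.(f (g h)))))))
Step 7: (((w (\g.(\h.(\i.(i (g h)))))) ((\f.(\g.(\h.((f h) g)))) (\d.(\e.((d e) e))))) ((\d.(\e.((d e) e))) (\f.(\g.(\h.(f (g h)))))))
Step 8: (((w (\g.(\h.(\i.(i (g h)))))) (\g.(\h.(((\d.(\e.((d e) e))) h) g)))) ((\d.(\e.((d e) e))) (\f.(\g.(\h.(f (g h)))))))
Step 9: (((w (\g.(\h.(\i.(i (g h)))))) (\g.(\h.((\e.((h e) e)) g)))) ((\d.(\e.((d e) e))) (\f.(\g.(\h.(f (g h)))))))
Step 10: (((w (\g.(\h.(\i.(i (g h)))))) (\g.(\h.((h g) g)))) ((\d.(\e.((d e) e))) (\f.(\g.(\h.(f (g h)))))))
Step 11: (((w (\g.(\h.(\i.(i (g h)))))) (\g.(\h.((h g) g)))) (\e.(((\f.(\g.(\h.(f (g h))))) e) e)))
Step 12: (((w (\g.(\h.(\i.(i (g h)))))) (\g.(\h.((h g) g)))) (\e.((\g.(\h.(e (g h)))) e)))
Step 13: (((w (\g.(\h.(\i.(i (g h)))))) (\g.(\h.((h g) g)))) (\e.(\h.(e (e h)))))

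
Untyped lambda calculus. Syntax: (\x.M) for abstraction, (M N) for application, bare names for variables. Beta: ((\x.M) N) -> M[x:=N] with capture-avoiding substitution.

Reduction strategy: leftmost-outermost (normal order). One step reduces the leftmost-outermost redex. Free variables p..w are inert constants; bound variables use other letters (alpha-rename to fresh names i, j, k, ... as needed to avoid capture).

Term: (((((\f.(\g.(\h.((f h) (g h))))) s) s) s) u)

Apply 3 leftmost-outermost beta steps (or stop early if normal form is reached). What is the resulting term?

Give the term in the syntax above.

Answer: (((s s) (s s)) u)

Derivation:
Step 0: (((((\f.(\g.(\h.((f h) (g h))))) s) s) s) u)
Step 1: ((((\g.(\h.((s h) (g h)))) s) s) u)
Step 2: (((\h.((s h) (s h))) s) u)
Step 3: (((s s) (s s)) u)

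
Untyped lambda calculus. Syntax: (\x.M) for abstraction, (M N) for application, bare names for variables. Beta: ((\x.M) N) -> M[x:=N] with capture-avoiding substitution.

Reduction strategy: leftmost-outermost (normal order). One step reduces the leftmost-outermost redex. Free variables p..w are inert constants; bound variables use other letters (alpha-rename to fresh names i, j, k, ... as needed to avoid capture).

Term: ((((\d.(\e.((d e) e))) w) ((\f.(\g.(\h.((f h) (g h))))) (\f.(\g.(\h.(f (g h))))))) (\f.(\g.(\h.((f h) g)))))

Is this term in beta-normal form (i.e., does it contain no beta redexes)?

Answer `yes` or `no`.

Term: ((((\d.(\e.((d e) e))) w) ((\f.(\g.(\h.((f h) (g h))))) (\f.(\g.(\h.(f (g h))))))) (\f.(\g.(\h.((f h) g)))))
Found 2 beta redex(es).

Answer: no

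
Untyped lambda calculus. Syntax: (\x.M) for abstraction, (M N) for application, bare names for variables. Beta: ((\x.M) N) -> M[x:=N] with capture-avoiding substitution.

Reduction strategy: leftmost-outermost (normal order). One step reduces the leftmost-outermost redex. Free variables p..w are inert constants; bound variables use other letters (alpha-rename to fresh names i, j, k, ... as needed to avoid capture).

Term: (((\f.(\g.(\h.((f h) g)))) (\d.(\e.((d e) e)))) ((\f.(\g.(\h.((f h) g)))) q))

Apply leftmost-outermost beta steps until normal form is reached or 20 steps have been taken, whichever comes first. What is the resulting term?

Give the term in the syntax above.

Answer: (\h.((h (\g.(\h.((q h) g)))) (\g.(\h.((q h) g)))))

Derivation:
Step 0: (((\f.(\g.(\h.((f h) g)))) (\d.(\e.((d e) e)))) ((\f.(\g.(\h.((f h) g)))) q))
Step 1: ((\g.(\h.(((\d.(\e.((d e) e))) h) g))) ((\f.(\g.(\h.((f h) g)))) q))
Step 2: (\h.(((\d.(\e.((d e) e))) h) ((\f.(\g.(\h.((f h) g)))) q)))
Step 3: (\h.((\e.((h e) e)) ((\f.(\g.(\h.((f h) g)))) q)))
Step 4: (\h.((h ((\f.(\g.(\h.((f h) g)))) q)) ((\f.(\g.(\h.((f h) g)))) q)))
Step 5: (\h.((h (\g.(\h.((q h) g)))) ((\f.(\g.(\h.((f h) g)))) q)))
Step 6: (\h.((h (\g.(\h.((q h) g)))) (\g.(\h.((q h) g)))))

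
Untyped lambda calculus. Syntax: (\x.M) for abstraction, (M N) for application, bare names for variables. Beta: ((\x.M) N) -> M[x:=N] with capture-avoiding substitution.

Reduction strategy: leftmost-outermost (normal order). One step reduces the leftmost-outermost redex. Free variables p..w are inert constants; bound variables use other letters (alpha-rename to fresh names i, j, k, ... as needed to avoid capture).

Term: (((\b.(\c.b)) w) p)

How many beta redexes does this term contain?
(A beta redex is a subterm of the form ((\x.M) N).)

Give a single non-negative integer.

Answer: 1

Derivation:
Term: (((\b.(\c.b)) w) p)
  Redex: ((\b.(\c.b)) w)
Total redexes: 1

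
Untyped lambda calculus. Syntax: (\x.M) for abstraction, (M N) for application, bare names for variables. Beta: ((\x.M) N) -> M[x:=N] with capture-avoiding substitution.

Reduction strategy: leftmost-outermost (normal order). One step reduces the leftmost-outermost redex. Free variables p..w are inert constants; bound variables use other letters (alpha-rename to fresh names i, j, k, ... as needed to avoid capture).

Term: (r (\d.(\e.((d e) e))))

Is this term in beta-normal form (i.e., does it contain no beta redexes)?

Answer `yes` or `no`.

Answer: yes

Derivation:
Term: (r (\d.(\e.((d e) e))))
No beta redexes found.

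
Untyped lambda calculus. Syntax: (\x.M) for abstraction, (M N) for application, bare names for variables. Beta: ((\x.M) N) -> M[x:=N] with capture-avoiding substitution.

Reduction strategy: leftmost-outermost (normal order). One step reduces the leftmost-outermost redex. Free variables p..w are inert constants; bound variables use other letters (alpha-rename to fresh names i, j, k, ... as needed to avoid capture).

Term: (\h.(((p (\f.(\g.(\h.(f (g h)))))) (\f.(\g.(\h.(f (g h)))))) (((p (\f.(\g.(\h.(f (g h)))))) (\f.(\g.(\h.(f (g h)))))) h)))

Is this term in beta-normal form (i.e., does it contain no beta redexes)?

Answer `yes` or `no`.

Answer: yes

Derivation:
Term: (\h.(((p (\f.(\g.(\h.(f (g h)))))) (\f.(\g.(\h.(f (g h)))))) (((p (\f.(\g.(\h.(f (g h)))))) (\f.(\g.(\h.(f (g h)))))) h)))
No beta redexes found.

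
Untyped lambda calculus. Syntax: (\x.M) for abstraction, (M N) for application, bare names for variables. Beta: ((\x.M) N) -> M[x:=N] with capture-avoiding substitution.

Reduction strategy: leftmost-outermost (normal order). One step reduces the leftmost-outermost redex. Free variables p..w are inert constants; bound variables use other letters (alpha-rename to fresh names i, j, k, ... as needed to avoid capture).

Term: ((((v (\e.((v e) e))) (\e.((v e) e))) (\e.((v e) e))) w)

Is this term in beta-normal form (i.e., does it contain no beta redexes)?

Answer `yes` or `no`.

Term: ((((v (\e.((v e) e))) (\e.((v e) e))) (\e.((v e) e))) w)
No beta redexes found.

Answer: yes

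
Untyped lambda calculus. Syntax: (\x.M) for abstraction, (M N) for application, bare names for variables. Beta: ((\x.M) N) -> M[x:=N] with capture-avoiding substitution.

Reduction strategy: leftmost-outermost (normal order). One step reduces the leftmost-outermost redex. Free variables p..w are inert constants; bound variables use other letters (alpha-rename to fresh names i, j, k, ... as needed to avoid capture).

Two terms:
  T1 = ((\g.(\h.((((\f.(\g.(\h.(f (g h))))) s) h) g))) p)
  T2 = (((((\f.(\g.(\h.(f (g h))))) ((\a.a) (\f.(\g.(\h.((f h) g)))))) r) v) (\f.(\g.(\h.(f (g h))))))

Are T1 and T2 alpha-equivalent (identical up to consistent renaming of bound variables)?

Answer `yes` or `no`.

Term 1: ((\g.(\h.((((\f.(\g.(\h.(f (g h))))) s) h) g))) p)
Term 2: (((((\f.(\g.(\h.(f (g h))))) ((\a.a) (\f.(\g.(\h.((f h) g)))))) r) v) (\f.(\g.(\h.(f (g h))))))
Alpha-equivalence: compare structure up to binder renaming.
Result: False

Answer: no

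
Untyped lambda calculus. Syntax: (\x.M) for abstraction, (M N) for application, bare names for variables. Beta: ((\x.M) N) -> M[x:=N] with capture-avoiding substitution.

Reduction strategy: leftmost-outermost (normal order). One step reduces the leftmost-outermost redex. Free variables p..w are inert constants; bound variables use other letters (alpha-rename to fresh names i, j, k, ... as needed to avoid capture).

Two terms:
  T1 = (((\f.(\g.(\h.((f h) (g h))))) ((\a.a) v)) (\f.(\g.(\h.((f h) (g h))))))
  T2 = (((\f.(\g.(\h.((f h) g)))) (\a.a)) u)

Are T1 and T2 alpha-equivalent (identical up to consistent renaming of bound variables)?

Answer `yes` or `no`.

Term 1: (((\f.(\g.(\h.((f h) (g h))))) ((\a.a) v)) (\f.(\g.(\h.((f h) (g h))))))
Term 2: (((\f.(\g.(\h.((f h) g)))) (\a.a)) u)
Alpha-equivalence: compare structure up to binder renaming.
Result: False

Answer: no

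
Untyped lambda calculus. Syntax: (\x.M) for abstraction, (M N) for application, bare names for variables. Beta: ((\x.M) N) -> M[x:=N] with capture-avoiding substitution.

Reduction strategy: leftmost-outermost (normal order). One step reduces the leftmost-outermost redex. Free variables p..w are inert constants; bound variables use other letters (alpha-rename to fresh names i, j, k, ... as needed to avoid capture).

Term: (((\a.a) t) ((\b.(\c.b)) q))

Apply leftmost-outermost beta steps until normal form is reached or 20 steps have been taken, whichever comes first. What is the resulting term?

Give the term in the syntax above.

Answer: (t (\c.q))

Derivation:
Step 0: (((\a.a) t) ((\b.(\c.b)) q))
Step 1: (t ((\b.(\c.b)) q))
Step 2: (t (\c.q))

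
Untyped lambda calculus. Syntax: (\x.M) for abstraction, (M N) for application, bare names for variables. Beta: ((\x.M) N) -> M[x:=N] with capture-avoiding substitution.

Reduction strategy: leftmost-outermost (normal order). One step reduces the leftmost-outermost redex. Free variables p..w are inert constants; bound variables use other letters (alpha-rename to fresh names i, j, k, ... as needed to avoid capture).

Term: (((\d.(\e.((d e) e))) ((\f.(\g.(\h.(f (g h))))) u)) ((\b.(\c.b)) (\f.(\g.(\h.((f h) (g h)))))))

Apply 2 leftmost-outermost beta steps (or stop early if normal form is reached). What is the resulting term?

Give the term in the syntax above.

Answer: ((((\f.(\g.(\h.(f (g h))))) u) ((\b.(\c.b)) (\f.(\g.(\h.((f h) (g h))))))) ((\b.(\c.b)) (\f.(\g.(\h.((f h) (g h)))))))

Derivation:
Step 0: (((\d.(\e.((d e) e))) ((\f.(\g.(\h.(f (g h))))) u)) ((\b.(\c.b)) (\f.(\g.(\h.((f h) (g h)))))))
Step 1: ((\e.((((\f.(\g.(\h.(f (g h))))) u) e) e)) ((\b.(\c.b)) (\f.(\g.(\h.((f h) (g h)))))))
Step 2: ((((\f.(\g.(\h.(f (g h))))) u) ((\b.(\c.b)) (\f.(\g.(\h.((f h) (g h))))))) ((\b.(\c.b)) (\f.(\g.(\h.((f h) (g h)))))))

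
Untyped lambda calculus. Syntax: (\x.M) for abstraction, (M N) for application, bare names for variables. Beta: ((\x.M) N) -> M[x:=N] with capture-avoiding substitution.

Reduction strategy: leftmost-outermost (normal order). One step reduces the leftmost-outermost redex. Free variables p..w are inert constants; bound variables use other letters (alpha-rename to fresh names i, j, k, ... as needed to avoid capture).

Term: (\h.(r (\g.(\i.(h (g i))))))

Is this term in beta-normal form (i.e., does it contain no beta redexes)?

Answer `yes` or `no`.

Answer: yes

Derivation:
Term: (\h.(r (\g.(\i.(h (g i))))))
No beta redexes found.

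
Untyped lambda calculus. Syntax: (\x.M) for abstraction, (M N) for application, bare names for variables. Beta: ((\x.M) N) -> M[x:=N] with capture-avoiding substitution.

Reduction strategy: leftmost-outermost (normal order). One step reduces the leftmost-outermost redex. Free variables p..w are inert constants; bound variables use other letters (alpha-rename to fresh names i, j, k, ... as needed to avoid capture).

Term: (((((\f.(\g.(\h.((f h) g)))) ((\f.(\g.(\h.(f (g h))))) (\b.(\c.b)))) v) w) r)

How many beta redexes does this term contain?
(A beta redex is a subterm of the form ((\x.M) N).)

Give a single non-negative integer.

Answer: 2

Derivation:
Term: (((((\f.(\g.(\h.((f h) g)))) ((\f.(\g.(\h.(f (g h))))) (\b.(\c.b)))) v) w) r)
  Redex: ((\f.(\g.(\h.((f h) g)))) ((\f.(\g.(\h.(f (g h))))) (\b.(\c.b))))
  Redex: ((\f.(\g.(\h.(f (g h))))) (\b.(\c.b)))
Total redexes: 2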